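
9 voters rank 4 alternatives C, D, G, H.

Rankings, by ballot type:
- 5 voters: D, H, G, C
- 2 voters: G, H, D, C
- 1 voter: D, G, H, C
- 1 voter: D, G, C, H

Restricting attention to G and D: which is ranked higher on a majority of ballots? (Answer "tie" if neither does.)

Ballots ranking G above D: 2.
Ballots ranking D above G: 9 − 2 = 7.
D wins the head-to-head 7–2.

D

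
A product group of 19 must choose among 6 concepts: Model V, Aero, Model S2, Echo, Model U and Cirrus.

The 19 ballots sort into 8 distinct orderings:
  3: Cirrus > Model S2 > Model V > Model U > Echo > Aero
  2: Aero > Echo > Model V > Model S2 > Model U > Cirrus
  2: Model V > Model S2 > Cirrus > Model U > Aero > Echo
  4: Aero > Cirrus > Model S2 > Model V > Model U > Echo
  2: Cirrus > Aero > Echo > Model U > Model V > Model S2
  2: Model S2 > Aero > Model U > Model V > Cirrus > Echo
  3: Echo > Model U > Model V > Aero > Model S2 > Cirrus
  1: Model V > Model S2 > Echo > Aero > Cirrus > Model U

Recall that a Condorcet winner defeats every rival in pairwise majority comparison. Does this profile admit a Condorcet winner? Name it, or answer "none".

Aero

Head-to-head results (19 engineers):
Model V–Aero: Aero 10–9.
Model V vs Model S2: 2+2+2+3+1 = 10 for Model V, 9 for Model S2 — Model V by 10–9.
Model V vs Echo: 12 to 7, Model V.
Model V–Model U: Model V 12–7.
Model V vs Cirrus: 2+2+2+3+1 = 10 for Model V, 9 for Cirrus — Model V by 10–9.
Aero vs Model S2: Aero is ranked higher on 2+4+2+3 = 11 ballots, Model S2 on 8. Aero wins 11–8.
Aero vs Echo: Aero wins 12–7.
Aero–Model U: Aero 11–8.
Aero vs Cirrus: 12 to 7, Aero.
Model S2 vs Echo: Model S2 preferred on 3+2+4+2+1 = 12 ballots; Model S2 wins 12–7.
Model S2 vs Model U: Model S2, 14–5.
Model S2 vs Cirrus: Model S2 wins 10–9.
Echo–Model U: Model U 11–8.
Echo vs Cirrus: Echo preferred on 2+3+1 = 6 ballots; Cirrus wins 13–6.
Model U vs Cirrus: Cirrus, 12–7.
Aero wins every pairwise contest, so Aero is the Condorcet winner.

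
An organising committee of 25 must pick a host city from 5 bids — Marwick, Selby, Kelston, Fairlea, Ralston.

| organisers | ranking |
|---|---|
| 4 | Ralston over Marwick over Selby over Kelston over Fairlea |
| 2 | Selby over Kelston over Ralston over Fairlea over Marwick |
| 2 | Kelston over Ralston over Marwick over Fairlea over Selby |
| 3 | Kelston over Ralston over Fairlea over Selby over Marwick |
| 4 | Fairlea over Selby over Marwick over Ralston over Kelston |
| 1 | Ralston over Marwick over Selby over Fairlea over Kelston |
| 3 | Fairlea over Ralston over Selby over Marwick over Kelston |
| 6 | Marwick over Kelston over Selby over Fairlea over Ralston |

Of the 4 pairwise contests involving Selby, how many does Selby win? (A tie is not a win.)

2

Selby against each rival (25 organisers):
Selby vs Marwick: Selby preferred on 2+3+4+3 = 12 ballots; Marwick wins 13–12.
Selby vs Kelston: 4+2+4+1+3 = 14 for Selby, 11 for Kelston — Selby by 14–11.
Selby vs Fairlea: 4+2+1+6 = 13 for Selby, 12 for Fairlea — Selby by 13–12.
Selby vs Ralston: Ralston, 13–12.
Selby beats Kelston, Fairlea; loses to Marwick, Ralston — 2 pairwise wins.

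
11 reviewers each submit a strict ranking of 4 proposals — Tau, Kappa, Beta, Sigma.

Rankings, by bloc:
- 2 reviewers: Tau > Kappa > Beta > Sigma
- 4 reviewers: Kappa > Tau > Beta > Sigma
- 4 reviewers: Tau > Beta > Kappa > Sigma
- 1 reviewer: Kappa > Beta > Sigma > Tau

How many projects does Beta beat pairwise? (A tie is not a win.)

1

Beta against each rival (11 reviewers):
Beta–Tau: Tau 10–1.
Beta vs Kappa: Kappa, 7–4.
Beta–Sigma: Beta 11–0.
Beta beats Sigma; loses to Tau, Kappa — 1 pairwise win.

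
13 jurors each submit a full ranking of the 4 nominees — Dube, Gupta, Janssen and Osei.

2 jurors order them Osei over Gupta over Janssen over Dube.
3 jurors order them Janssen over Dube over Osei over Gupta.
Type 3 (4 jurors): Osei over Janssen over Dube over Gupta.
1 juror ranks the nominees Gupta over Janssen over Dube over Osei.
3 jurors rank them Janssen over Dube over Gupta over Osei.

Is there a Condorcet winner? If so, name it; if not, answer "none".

Janssen

Pairwise majorities:
Dube–Gupta: Dube 10–3.
Dube–Janssen: Janssen 13–0.
Dube–Osei: Dube 7–6.
Gupta vs Janssen: Janssen, 10–3.
Gupta vs Osei: Osei, 9–4.
Janssen–Osei: Janssen 7–6.
Only Janssen has no losses; Janssen is the Condorcet winner.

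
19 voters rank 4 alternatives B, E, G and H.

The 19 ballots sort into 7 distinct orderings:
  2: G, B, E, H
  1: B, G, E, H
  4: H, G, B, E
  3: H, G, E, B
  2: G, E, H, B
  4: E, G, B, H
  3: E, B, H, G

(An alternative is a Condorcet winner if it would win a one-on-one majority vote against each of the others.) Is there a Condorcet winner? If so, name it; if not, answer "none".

Head-to-head results (19 voters):
B vs E: B preferred on 2+1+4 = 7 ballots; E wins 12–7.
B–G: G 15–4.
B vs H: B, 10–9.
E vs G: 7 to 12, G.
E vs H: 2+1+2+4+3 = 12 for E, 7 for H — E by 12–7.
G vs H: 2+1+2+4 = 9 for G, 10 for H — H by 10–9.
Each alternative drops at least one matchup (B loses to E; E loses to G; G loses to H; H loses to B); the cycle B > H > G > B rules out a Condorcet winner.

none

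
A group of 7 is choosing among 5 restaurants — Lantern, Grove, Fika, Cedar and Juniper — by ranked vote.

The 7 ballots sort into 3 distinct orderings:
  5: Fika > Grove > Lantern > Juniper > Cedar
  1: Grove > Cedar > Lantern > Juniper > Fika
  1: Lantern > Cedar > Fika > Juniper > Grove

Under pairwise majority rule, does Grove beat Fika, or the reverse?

Ballots ranking Grove above Fika: 1.
Ballots ranking Fika above Grove: 7 − 1 = 6.
Fika wins the head-to-head 6–1.

Fika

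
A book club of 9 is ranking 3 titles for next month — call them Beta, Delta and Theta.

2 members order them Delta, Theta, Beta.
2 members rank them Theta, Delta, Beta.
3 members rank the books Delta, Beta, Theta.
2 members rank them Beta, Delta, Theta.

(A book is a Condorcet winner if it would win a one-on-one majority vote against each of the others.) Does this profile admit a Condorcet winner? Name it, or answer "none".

Pairwise majorities:
Beta vs Delta: Delta, 7–2.
Beta vs Theta: Beta wins 5–4.
Delta vs Theta: Delta wins 7–2.
Delta beats each of Beta, Theta — Delta is the Condorcet winner.

Delta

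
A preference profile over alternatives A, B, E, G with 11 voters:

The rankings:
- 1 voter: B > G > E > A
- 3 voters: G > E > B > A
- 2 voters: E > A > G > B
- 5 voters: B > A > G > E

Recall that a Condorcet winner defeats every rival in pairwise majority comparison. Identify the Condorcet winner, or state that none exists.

Check each pair by majority over 11 ballots:
A vs B: B wins 9–2.
A–E: E 6–5.
A vs G: A wins 7–4.
B vs E: B wins 6–5.
B–G: B 6–5.
E vs G: G, 9–2.
B defeats every rival head-to-head and is the Condorcet winner.

B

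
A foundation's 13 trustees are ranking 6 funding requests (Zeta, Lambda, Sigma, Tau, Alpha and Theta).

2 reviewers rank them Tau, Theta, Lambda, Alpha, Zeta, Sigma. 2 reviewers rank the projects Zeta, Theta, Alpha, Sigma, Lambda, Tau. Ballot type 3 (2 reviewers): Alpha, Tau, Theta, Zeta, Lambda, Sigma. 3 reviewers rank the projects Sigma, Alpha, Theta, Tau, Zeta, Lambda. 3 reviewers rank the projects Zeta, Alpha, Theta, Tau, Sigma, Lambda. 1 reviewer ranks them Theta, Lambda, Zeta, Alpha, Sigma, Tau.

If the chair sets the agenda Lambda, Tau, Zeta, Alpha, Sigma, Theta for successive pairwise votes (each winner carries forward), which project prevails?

Round 1: Lambda vs Tau — 3–10, Tau advances.
Round 2: Tau vs Zeta — 7–6, Tau advances.
Round 3: Tau vs Alpha — 2–11, Alpha advances.
Round 4: Alpha vs Sigma — 10–3, Alpha advances.
Round 5: Alpha vs Theta — 8–5, Alpha advances.
Alpha survives the agenda.

Alpha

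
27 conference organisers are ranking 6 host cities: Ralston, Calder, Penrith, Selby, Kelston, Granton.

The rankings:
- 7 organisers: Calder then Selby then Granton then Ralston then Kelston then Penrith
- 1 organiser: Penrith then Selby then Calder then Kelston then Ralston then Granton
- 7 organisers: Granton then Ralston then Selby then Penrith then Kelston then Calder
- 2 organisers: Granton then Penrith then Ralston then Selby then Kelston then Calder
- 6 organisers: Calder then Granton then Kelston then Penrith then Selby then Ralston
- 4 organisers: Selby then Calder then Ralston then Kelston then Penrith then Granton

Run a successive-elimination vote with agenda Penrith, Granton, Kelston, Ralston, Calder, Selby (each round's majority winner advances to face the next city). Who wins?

Round 1: Penrith vs Granton — 5–22, Granton advances.
Round 2: Granton vs Kelston — 22–5, Granton advances.
Round 3: Granton vs Ralston — 22–5, Granton advances.
Round 4: Granton vs Calder — 9–18, Calder advances.
Round 5: Calder vs Selby — 13–14, Selby advances.
Selby survives the agenda.

Selby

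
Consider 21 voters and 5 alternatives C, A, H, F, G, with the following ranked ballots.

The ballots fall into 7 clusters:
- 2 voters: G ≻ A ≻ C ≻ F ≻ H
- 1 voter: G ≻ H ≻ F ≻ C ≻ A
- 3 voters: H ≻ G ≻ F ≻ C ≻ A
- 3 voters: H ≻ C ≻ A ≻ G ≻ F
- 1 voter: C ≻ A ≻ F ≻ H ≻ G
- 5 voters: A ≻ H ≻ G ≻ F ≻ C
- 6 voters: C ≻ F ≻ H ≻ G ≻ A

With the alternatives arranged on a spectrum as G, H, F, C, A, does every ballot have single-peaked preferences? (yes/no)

no

Axis positions: G=1, H=2, F=3, C=4, A=5.
Cluster 1: ranking walks positions 1-5-4-3-2; A is ranked above H even though H lies between A and the peak G on the axis — preferences dip and rise again. Not single-peaked.
Cluster 2 (peak G at position 1): ranking walks positions 1-2-3-4-5, expanding outward from the peak — single-peaked.
Cluster 3 (peak H at position 2): ranking walks positions 2-1-3-4-5, expanding outward from the peak — single-peaked.
Cluster 4: ranking walks positions 2-4-5-1-3; C is ranked above F even though F lies between C and the peak H on the axis — preferences dip and rise again. Not single-peaked.
Cluster 5 (peak C at position 4): ranking walks positions 4-5-3-2-1, expanding outward from the peak — single-peaked.
Cluster 6: ranking walks positions 5-2-1-3-4; H is ranked above C even though C lies between H and the peak A on the axis — preferences dip and rise again. Not single-peaked.
Cluster 7 (peak C at position 4): ranking walks positions 4-3-2-1-5, expanding outward from the peak — single-peaked.
Cluster 1 violates single-peakedness, so the profile is not single-peaked on this axis.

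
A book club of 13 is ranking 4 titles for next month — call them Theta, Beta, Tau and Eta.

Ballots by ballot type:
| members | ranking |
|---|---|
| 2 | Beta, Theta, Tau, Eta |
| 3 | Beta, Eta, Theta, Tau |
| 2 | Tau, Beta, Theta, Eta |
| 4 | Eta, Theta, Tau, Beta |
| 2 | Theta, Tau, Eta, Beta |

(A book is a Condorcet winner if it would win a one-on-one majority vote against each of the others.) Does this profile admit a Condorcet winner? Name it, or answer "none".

none

Check each pair by majority over 13 ballots:
Theta vs Beta: Beta wins 7–6.
Theta–Tau: Theta 11–2.
Theta vs Eta: Eta wins 7–6.
Beta–Tau: Tau 8–5.
Beta–Eta: Beta 7–6.
Tau vs Eta: 6 to 7, Eta.
Every book loses at least once (Theta loses to Beta; Beta loses to Tau; Tau loses to Theta; Eta loses to Beta). The majority relation contains the cycle Theta > Tau > Beta > Theta, so there is no Condorcet winner.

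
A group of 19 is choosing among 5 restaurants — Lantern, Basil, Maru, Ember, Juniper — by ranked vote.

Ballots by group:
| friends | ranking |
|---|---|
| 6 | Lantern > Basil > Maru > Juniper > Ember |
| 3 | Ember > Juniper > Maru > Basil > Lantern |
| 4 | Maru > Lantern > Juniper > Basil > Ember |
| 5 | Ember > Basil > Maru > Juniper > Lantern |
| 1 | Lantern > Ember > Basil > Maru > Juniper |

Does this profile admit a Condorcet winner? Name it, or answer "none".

Head-to-head results (19 friends):
Lantern vs Basil: Lantern wins 11–8.
Lantern vs Maru: 7 to 12, Maru.
Lantern vs Ember: 6+4+1 = 11 for Lantern, 8 for Ember — Lantern by 11–8.
Lantern vs Juniper: Lantern, 11–8.
Basil vs Maru: Basil is ranked higher on 6+5+1 = 12 ballots, Maru on 7. Basil wins 12–7.
Basil vs Ember: Basil, 10–9.
Basil vs Juniper: Basil wins 12–7.
Maru vs Ember: Maru is ranked higher on 6+4 = 10 ballots, Ember on 9. Maru wins 10–9.
Maru vs Juniper: Maru, 16–3.
Ember vs Juniper: 3+5+1 = 9 for Ember, 10 for Juniper — Juniper by 10–9.
No restaurant is unbeaten: Lantern loses to Maru; Basil loses to Lantern; Maru loses to Basil; Ember loses to Lantern; Juniper loses to Lantern. In particular Lantern > Basil > Maru > Lantern is a majority cycle — no Condorcet winner exists.

none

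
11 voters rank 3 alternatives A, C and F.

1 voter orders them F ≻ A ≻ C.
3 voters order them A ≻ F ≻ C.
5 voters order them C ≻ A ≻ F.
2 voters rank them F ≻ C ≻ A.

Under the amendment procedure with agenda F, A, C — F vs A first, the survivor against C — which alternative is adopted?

Round 1: F vs A — 3–8, A advances.
Round 2: A vs C — 4–7, C advances.
C survives the agenda.

C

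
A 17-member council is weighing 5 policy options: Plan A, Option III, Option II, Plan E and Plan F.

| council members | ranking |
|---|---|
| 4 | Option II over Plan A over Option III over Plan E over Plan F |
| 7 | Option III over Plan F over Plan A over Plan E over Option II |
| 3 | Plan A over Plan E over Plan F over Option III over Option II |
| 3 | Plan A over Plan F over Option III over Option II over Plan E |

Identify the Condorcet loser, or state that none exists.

Pairwise majorities:
Plan A–Option III: Plan A 10–7.
Plan A vs Option II: Plan A, 13–4.
Plan A vs Plan E: 4+7+3+3 = 17 for Plan A, 0 for Plan E — Plan A by 17–0.
Plan A–Plan F: Plan A 10–7.
Option III–Option II: Option III 13–4.
Option III vs Plan E: Option III preferred on 4+7+3 = 14 ballots; Option III wins 14–3.
Option III vs Plan F: Option III preferred on 4+7 = 11 ballots; Option III wins 11–6.
Option II vs Plan E: Option II preferred on 4+3 = 7 ballots; Plan E wins 10–7.
Option II vs Plan F: Plan F, 13–4.
Plan E–Plan F: Plan F 10–7.
Option II loses to every other option — it is the Condorcet loser.

Option II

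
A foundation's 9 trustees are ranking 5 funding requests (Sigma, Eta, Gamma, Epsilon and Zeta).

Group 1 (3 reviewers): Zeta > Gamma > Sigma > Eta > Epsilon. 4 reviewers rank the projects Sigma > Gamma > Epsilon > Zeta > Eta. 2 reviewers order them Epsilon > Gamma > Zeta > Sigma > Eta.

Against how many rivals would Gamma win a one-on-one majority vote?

Gamma against each rival (9 reviewers):
Gamma vs Sigma: Gamma wins 5–4.
Gamma vs Eta: Gamma, 9–0.
Gamma vs Epsilon: Gamma, 7–2.
Gamma vs Zeta: Gamma preferred on 4+2 = 6 ballots; Gamma wins 6–3.
Gamma beats Sigma, Eta, Epsilon, Zeta — 4 pairwise wins.

4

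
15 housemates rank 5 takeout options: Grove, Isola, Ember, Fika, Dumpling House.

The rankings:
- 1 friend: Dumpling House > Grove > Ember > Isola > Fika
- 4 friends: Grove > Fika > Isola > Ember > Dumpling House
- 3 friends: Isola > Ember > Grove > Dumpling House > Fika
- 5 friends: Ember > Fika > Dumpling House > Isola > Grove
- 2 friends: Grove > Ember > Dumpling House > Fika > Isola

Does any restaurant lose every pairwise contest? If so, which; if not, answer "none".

Head-to-head results (15 friends):
Grove vs Isola: Isola wins 8–7.
Grove vs Ember: Ember wins 8–7.
Grove vs Fika: 1+4+3+2 = 10 for Grove, 5 for Fika — Grove by 10–5.
Grove vs Dumpling House: Grove preferred on 4+3+2 = 9 ballots; Grove wins 9–6.
Isola–Ember: Ember 8–7.
Isola vs Fika: Isola is ranked higher on 1+3 = 4 ballots, Fika on 11. Fika wins 11–4.
Isola vs Dumpling House: 4+3 = 7 for Isola, 8 for Dumpling House — Dumpling House by 8–7.
Ember vs Fika: 1+3+5+2 = 11 for Ember, 4 for Fika — Ember by 11–4.
Ember vs Dumpling House: 14 to 1, Ember.
Fika vs Dumpling House: 9 to 6, Fika.
Each restaurant has at least one pairwise win (Grove beats Fika; Isola beats Grove; Ember beats Grove; Fika beats Isola; Dumpling House beats Isola) — no Condorcet loser.

none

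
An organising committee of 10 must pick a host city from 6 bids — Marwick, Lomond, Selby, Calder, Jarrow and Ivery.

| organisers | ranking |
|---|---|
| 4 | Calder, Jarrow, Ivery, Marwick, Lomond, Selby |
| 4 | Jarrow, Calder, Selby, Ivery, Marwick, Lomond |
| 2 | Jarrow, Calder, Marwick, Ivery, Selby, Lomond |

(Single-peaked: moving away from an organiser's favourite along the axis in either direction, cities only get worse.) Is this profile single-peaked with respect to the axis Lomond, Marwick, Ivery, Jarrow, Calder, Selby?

Axis positions: Lomond=1, Marwick=2, Ivery=3, Jarrow=4, Calder=5, Selby=6.
Faction 1 (peak Calder at position 5): ranking walks positions 5-4-3-2-1-6, expanding outward from the peak — single-peaked.
Faction 2 (peak Jarrow at position 4): ranking walks positions 4-5-6-3-2-1, expanding outward from the peak — single-peaked.
Faction 3: ranking walks positions 4-5-2-3-6-1; Marwick is ranked above Ivery even though Ivery lies between Marwick and the peak Jarrow on the axis — preferences dip and rise again. Not single-peaked.
Faction 3 violates single-peakedness, so the profile is not single-peaked on this axis.

no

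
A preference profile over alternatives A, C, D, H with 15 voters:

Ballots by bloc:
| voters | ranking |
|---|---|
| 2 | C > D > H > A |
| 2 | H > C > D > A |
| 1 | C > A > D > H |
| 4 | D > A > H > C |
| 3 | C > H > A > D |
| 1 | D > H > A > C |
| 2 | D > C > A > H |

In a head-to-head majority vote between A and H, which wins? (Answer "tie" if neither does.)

H

Ballots ranking A above H: 1 + 4 + 2 = 7.
Ballots ranking H above A: 15 − 7 = 8.
H wins the head-to-head 8–7.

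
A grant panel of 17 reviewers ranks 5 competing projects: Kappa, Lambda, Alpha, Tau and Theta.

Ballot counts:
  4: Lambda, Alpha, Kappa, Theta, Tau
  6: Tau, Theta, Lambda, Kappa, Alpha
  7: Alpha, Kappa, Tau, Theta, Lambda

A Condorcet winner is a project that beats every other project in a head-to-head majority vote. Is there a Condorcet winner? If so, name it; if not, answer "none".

none

Head-to-head results (17 reviewers):
Kappa vs Lambda: Kappa preferred on 7 ballots; Lambda wins 10–7.
Kappa vs Alpha: 6 to 11, Alpha.
Kappa vs Tau: Kappa, 11–6.
Kappa vs Theta: 4+7 = 11 for Kappa, 6 for Theta — Kappa by 11–6.
Lambda vs Alpha: Lambda is ranked higher on 4+6 = 10 ballots, Alpha on 7. Lambda wins 10–7.
Lambda vs Tau: Tau, 13–4.
Lambda–Theta: Theta 13–4.
Alpha vs Tau: 4+7 = 11 for Alpha, 6 for Tau — Alpha by 11–6.
Alpha vs Theta: Alpha is ranked higher on 4+7 = 11 ballots, Theta on 6. Alpha wins 11–6.
Tau vs Theta: Tau is ranked higher on 6+7 = 13 ballots, Theta on 4. Tau wins 13–4.
Each project drops at least one matchup (Kappa loses to Lambda; Lambda loses to Tau; Alpha loses to Lambda; Tau loses to Kappa; Theta loses to Kappa); the cycle Kappa > Tau > Lambda > Kappa rules out a Condorcet winner.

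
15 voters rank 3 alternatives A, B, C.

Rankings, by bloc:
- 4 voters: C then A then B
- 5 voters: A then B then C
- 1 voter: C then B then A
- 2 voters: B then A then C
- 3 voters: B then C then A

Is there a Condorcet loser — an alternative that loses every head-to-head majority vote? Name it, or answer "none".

Head-to-head results (15 voters):
A vs B: A wins 9–6.
A vs C: 7 to 8, C.
B vs C: B, 10–5.
No alternative is winless: A beats B; B beats C; C beats A. There is no Condorcet loser.

none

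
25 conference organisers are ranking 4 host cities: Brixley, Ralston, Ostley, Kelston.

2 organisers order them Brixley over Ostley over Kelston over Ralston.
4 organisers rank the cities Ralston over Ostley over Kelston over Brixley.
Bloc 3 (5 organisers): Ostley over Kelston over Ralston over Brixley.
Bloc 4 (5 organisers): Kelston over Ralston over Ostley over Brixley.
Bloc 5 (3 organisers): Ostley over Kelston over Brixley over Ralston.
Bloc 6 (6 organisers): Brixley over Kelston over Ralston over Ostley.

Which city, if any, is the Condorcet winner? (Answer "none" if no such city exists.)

none

Check each pair by majority over 25 ballots:
Brixley vs Ralston: Ralston wins 14–11.
Brixley vs Ostley: Ostley wins 17–8.
Brixley–Kelston: Kelston 17–8.
Ralston vs Ostley: Ralston, 15–10.
Ralston–Kelston: Kelston 21–4.
Ostley–Kelston: Ostley 14–11.
Each city drops at least one matchup (Brixley loses to Ralston; Ralston loses to Kelston; Ostley loses to Ralston; Kelston loses to Ostley); the cycle Ralston > Ostley > Kelston > Ralston rules out a Condorcet winner.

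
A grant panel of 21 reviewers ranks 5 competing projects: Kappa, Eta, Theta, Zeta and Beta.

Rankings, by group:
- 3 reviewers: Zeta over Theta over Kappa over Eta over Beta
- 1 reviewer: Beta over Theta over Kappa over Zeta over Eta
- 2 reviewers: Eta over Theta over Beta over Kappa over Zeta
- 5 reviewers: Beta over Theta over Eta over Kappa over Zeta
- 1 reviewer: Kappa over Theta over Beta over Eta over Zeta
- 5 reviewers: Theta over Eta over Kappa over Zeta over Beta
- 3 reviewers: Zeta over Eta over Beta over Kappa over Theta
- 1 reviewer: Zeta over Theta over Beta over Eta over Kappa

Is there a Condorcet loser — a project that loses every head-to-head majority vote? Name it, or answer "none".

none

Pairwise majorities:
Kappa vs Eta: Eta wins 16–5.
Kappa vs Theta: 1+3 = 4 for Kappa, 17 for Theta — Theta by 17–4.
Kappa vs Zeta: Kappa wins 14–7.
Kappa vs Beta: 9 to 12, Beta.
Eta vs Theta: Theta, 16–5.
Eta vs Zeta: Eta, 13–8.
Eta vs Beta: Eta, 13–8.
Theta vs Zeta: 14 to 7, Theta.
Theta vs Beta: Theta wins 12–9.
Zeta vs Beta: Zeta, 12–9.
No project is winless: Kappa beats Zeta; Eta beats Kappa; Theta beats Kappa; Zeta beats Beta; Beta beats Kappa. There is no Condorcet loser.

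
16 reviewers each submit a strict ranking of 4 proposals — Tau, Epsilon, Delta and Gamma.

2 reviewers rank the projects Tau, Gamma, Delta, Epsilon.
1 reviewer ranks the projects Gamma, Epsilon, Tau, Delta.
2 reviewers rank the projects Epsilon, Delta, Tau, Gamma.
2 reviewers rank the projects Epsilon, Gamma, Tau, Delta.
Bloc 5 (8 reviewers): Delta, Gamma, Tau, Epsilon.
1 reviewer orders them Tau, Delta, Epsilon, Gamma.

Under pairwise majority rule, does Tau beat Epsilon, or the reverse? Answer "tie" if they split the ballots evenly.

Ballots ranking Tau above Epsilon: 2 + 8 + 1 = 11.
Ballots ranking Epsilon above Tau: 16 − 11 = 5.
Tau wins the head-to-head 11–5.

Tau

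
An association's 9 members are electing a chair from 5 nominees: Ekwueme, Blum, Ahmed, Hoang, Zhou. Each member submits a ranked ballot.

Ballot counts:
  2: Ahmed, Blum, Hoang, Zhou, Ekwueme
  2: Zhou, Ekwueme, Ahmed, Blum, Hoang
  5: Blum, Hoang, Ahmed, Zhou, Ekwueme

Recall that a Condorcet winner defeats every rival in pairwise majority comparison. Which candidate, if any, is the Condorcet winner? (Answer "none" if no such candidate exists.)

Head-to-head results (9 voters):
Ekwueme vs Blum: Ekwueme is ranked higher on 2 ballots, Blum on 7. Blum wins 7–2.
Ekwueme vs Ahmed: 2 for Ekwueme, 7 for Ahmed — Ahmed by 7–2.
Ekwueme vs Hoang: Ekwueme preferred on 2 ballots; Hoang wins 7–2.
Ekwueme vs Zhou: Ekwueme preferred on 0 ballots; Zhou wins 9–0.
Blum vs Ahmed: Blum preferred on 5 ballots; Blum wins 5–4.
Blum vs Hoang: 9 to 0, Blum.
Blum vs Zhou: 7 to 2, Blum.
Ahmed vs Hoang: Ahmed is ranked higher on 2+2 = 4 ballots, Hoang on 5. Hoang wins 5–4.
Ahmed vs Zhou: 2+5 = 7 for Ahmed, 2 for Zhou — Ahmed by 7–2.
Hoang vs Zhou: 2+5 = 7 for Hoang, 2 for Zhou — Hoang by 7–2.
Blum beats each of Ekwueme, Ahmed, Hoang, Zhou — Blum is the Condorcet winner.

Blum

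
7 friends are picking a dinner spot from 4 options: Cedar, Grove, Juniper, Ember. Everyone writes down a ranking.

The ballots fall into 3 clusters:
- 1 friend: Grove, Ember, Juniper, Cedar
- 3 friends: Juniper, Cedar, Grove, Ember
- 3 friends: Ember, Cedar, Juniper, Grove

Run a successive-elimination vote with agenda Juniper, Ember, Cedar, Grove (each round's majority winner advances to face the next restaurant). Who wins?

Round 1: Juniper vs Ember — 3–4, Ember advances.
Round 2: Ember vs Cedar — 4–3, Ember advances.
Round 3: Ember vs Grove — 3–4, Grove advances.
The agenda winner is Grove.

Grove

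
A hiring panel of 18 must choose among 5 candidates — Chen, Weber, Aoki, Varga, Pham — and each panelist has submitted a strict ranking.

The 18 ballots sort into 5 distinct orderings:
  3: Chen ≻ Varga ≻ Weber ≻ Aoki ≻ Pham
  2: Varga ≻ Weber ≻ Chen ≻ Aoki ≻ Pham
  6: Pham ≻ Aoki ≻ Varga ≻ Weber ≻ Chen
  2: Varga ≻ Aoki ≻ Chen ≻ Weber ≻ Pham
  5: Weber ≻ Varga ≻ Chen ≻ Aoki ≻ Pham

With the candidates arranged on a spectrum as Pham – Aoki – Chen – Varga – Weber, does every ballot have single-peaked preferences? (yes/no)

no

Axis positions: Pham=1, Aoki=2, Chen=3, Varga=4, Weber=5.
Bloc 1 (peak Chen at position 3): ranking walks positions 3-4-5-2-1, expanding outward from the peak — single-peaked.
Bloc 2 (peak Varga at position 4): ranking walks positions 4-5-3-2-1, expanding outward from the peak — single-peaked.
Bloc 3: ranking walks positions 1-2-4-5-3; Varga is ranked above Chen even though Chen lies between Varga and the peak Pham on the axis — preferences dip and rise again. Not single-peaked.
Bloc 4: ranking walks positions 4-2-3-5-1; Aoki is ranked above Chen even though Chen lies between Aoki and the peak Varga on the axis — preferences dip and rise again. Not single-peaked.
Bloc 5 (peak Weber at position 5): ranking walks positions 5-4-3-2-1, expanding outward from the peak — single-peaked.
Bloc 3 violates single-peakedness, so the profile is not single-peaked on this axis.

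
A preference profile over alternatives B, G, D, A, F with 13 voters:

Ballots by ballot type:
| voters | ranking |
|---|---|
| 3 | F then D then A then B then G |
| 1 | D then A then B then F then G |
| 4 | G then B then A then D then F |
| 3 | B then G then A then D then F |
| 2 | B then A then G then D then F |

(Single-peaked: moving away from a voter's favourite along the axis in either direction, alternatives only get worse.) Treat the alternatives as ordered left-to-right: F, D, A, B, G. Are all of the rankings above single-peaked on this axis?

Axis positions: F=1, D=2, A=3, B=4, G=5.
Ballot type 1 (peak F at position 1): ranking walks positions 1-2-3-4-5, expanding outward from the peak — single-peaked.
Ballot type 2 (peak D at position 2): ranking walks positions 2-3-4-1-5, expanding outward from the peak — single-peaked.
Ballot type 3 (peak G at position 5): ranking walks positions 5-4-3-2-1, expanding outward from the peak — single-peaked.
Ballot type 4 (peak B at position 4): ranking walks positions 4-5-3-2-1, expanding outward from the peak — single-peaked.
Ballot type 5 (peak B at position 4): ranking walks positions 4-3-5-2-1, expanding outward from the peak — single-peaked.
Every ranking is single-peaked on this axis.

yes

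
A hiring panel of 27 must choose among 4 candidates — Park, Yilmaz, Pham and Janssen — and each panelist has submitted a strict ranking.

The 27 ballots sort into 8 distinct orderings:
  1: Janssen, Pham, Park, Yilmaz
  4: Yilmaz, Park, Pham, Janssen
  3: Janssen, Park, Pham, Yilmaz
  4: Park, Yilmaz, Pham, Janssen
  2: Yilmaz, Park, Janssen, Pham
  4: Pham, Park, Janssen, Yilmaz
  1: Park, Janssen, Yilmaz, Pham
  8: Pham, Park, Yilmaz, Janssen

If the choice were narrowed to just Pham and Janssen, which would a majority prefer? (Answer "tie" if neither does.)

Pham

Ballots ranking Pham above Janssen: 4 + 4 + 4 + 8 = 20.
Ballots ranking Janssen above Pham: 27 − 20 = 7.
Pham wins the head-to-head 20–7.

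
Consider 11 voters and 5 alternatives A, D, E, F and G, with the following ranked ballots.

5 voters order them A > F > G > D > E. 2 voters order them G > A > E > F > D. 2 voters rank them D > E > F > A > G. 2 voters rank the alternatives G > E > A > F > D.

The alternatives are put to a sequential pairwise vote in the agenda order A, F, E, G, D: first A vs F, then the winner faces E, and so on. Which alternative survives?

A

Round 1: A vs F — 9–2, A advances.
Round 2: A vs E — 7–4, A advances.
Round 3: A vs G — 7–4, A advances.
Round 4: A vs D — 9–2, A advances.
The agenda winner is A.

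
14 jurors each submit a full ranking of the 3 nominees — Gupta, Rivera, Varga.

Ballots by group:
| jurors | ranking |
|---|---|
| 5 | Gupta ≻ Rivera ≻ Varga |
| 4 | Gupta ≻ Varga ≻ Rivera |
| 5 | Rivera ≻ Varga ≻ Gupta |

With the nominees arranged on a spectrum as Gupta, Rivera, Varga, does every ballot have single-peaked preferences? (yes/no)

no

Axis positions: Gupta=1, Rivera=2, Varga=3.
Group 1 (peak Gupta at position 1): ranking walks positions 1-2-3, expanding outward from the peak — single-peaked.
Group 2: ranking walks positions 1-3-2; Varga is ranked above Rivera even though Rivera lies between Varga and the peak Gupta on the axis — preferences dip and rise again. Not single-peaked.
Group 3 (peak Rivera at position 2): ranking walks positions 2-3-1, expanding outward from the peak — single-peaked.
Group 2 violates single-peakedness, so the profile is not single-peaked on this axis.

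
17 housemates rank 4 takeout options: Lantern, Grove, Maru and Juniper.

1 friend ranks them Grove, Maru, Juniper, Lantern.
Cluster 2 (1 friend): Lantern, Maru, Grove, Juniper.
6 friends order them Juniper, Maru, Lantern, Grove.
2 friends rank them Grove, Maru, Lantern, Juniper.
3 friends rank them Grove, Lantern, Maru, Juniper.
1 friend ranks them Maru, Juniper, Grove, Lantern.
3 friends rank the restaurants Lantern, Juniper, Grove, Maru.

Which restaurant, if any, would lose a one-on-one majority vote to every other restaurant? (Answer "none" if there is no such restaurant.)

none

Pairwise majorities:
Lantern vs Grove: Lantern, 10–7.
Lantern vs Maru: 1+3+3 = 7 for Lantern, 10 for Maru — Maru by 10–7.
Lantern vs Juniper: Lantern preferred on 1+2+3+3 = 9 ballots; Lantern wins 9–8.
Grove vs Maru: Grove preferred on 1+2+3+3 = 9 ballots; Grove wins 9–8.
Grove vs Juniper: 1+1+2+3 = 7 for Grove, 10 for Juniper — Juniper by 10–7.
Maru–Juniper: Juniper 9–8.
No restaurant is winless: Lantern beats Grove; Grove beats Maru; Maru beats Lantern; Juniper beats Grove. There is no Condorcet loser.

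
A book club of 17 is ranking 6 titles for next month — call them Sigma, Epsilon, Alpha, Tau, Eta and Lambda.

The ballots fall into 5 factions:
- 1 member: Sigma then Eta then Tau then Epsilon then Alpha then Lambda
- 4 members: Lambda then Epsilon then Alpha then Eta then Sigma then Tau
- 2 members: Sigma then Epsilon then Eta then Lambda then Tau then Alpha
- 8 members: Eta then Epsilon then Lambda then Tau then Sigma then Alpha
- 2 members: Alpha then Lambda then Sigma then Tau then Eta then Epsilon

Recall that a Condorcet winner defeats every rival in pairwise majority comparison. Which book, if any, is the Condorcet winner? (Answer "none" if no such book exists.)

Check each pair by majority over 17 ballots:
Sigma vs Epsilon: Epsilon, 12–5.
Sigma vs Alpha: 11 to 6, Sigma.
Sigma–Tau: Sigma 9–8.
Sigma vs Eta: Sigma preferred on 1+2+2 = 5 ballots; Eta wins 12–5.
Sigma vs Lambda: Lambda, 14–3.
Epsilon–Alpha: Epsilon 15–2.
Epsilon vs Tau: Epsilon is ranked higher on 4+2+8 = 14 ballots, Tau on 3. Epsilon wins 14–3.
Epsilon vs Eta: Epsilon is ranked higher on 4+2 = 6 ballots, Eta on 11. Eta wins 11–6.
Epsilon vs Lambda: Epsilon, 11–6.
Alpha vs Tau: Tau wins 11–6.
Alpha vs Eta: Eta, 11–6.
Alpha–Lambda: Lambda 14–3.
Tau–Eta: Eta 15–2.
Tau–Lambda: Lambda 16–1.
Eta vs Lambda: Eta preferred on 1+2+8 = 11 ballots; Eta wins 11–6.
Eta defeats every rival head-to-head and is the Condorcet winner.

Eta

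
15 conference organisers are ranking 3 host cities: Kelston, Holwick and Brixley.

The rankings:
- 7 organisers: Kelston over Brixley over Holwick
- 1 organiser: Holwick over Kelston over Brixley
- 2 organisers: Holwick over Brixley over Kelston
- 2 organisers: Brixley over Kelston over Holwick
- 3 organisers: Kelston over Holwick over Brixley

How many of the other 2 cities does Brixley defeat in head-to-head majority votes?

1

Brixley against each rival (15 organisers):
Brixley vs Kelston: 2+2 = 4 for Brixley, 11 for Kelston — Kelston by 11–4.
Brixley vs Holwick: 9 to 6, Brixley.
Brixley beats Holwick; loses to Kelston — 1 pairwise win.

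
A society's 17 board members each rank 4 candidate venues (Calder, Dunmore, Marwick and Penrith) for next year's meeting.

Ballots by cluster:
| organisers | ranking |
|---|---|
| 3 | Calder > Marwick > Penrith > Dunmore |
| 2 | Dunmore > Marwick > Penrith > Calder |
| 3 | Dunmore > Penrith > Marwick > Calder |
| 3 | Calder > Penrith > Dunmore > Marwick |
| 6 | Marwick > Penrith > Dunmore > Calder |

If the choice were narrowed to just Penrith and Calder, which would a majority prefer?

Ballots ranking Penrith above Calder: 2 + 3 + 6 = 11.
Ballots ranking Calder above Penrith: 17 − 11 = 6.
Penrith wins the head-to-head 11–6.

Penrith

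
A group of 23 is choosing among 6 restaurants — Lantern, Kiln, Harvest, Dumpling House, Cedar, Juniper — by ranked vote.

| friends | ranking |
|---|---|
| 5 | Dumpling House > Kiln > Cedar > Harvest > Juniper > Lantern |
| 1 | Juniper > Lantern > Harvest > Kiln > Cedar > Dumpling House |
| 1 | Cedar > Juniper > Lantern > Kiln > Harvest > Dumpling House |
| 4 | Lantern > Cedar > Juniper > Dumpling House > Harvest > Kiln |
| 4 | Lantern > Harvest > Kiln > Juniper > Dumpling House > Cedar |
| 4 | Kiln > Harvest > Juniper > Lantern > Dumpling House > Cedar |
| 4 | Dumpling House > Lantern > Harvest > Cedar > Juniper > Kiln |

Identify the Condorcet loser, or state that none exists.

Pairwise majorities:
Lantern vs Kiln: Lantern preferred on 1+1+4+4+4 = 14 ballots; Lantern wins 14–9.
Lantern vs Harvest: 1+1+4+4+4 = 14 for Lantern, 9 for Harvest — Lantern by 14–9.
Lantern vs Dumpling House: Lantern is ranked higher on 1+1+4+4+4 = 14 ballots, Dumpling House on 9. Lantern wins 14–9.
Lantern vs Cedar: 1+4+4+4+4 = 17 for Lantern, 6 for Cedar — Lantern by 17–6.
Lantern vs Juniper: 4+4+4 = 12 for Lantern, 11 for Juniper — Lantern by 12–11.
Kiln vs Harvest: Harvest wins 13–10.
Kiln–Dumpling House: Dumpling House 13–10.
Kiln vs Cedar: Kiln, 14–9.
Kiln–Juniper: Kiln 13–10.
Harvest vs Dumpling House: Harvest preferred on 1+1+4+4 = 10 ballots; Dumpling House wins 13–10.
Harvest vs Cedar: 13 to 10, Harvest.
Harvest vs Juniper: Harvest preferred on 5+4+4+4 = 17 ballots; Harvest wins 17–6.
Dumpling House–Cedar: Dumpling House 17–6.
Dumpling House vs Juniper: 9 to 14, Juniper.
Cedar vs Juniper: 14 to 9, Cedar.
No restaurant is winless: Lantern beats Kiln; Kiln beats Cedar; Harvest beats Kiln; Dumpling House beats Kiln; Cedar beats Juniper; Juniper beats Dumpling House. There is no Condorcet loser.

none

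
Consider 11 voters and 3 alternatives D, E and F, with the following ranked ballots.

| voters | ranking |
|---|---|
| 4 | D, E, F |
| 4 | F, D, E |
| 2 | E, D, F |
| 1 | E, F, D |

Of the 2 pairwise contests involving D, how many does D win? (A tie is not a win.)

2

D against each rival (11 voters):
D–E: D 8–3.
D vs F: 4+2 = 6 for D, 5 for F — D by 6–5.
D beats E, F — 2 pairwise wins.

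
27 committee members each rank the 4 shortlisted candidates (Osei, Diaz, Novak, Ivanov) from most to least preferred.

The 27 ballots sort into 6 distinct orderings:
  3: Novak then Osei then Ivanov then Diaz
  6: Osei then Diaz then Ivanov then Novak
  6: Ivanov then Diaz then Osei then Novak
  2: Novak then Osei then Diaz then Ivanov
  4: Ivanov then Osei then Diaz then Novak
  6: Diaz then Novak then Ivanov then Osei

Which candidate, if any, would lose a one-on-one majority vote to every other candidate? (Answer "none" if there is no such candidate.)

Novak

Pairwise majorities:
Osei vs Diaz: Osei is ranked higher on 3+6+2+4 = 15 ballots, Diaz on 12. Osei wins 15–12.
Osei vs Novak: Osei is ranked higher on 6+6+4 = 16 ballots, Novak on 11. Osei wins 16–11.
Osei vs Ivanov: Osei preferred on 3+6+2 = 11 ballots; Ivanov wins 16–11.
Diaz vs Novak: Diaz wins 22–5.
Diaz vs Ivanov: Diaz wins 14–13.
Novak vs Ivanov: 11 to 16, Ivanov.
Only Novak has no wins; Novak is the Condorcet loser.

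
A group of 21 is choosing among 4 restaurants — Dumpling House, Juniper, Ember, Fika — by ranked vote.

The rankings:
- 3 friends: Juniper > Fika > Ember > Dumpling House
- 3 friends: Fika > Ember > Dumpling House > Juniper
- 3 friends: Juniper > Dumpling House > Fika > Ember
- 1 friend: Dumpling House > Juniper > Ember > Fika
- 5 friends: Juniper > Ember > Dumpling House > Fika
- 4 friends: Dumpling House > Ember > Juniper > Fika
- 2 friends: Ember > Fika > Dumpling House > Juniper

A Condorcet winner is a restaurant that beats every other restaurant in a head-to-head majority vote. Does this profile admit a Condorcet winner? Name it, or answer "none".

Pairwise majorities:
Dumpling House vs Juniper: 3+1+4+2 = 10 for Dumpling House, 11 for Juniper — Juniper by 11–10.
Dumpling House vs Ember: Dumpling House preferred on 3+1+4 = 8 ballots; Ember wins 13–8.
Dumpling House vs Fika: 13 to 8, Dumpling House.
Juniper vs Ember: Juniper, 12–9.
Juniper vs Fika: Juniper is ranked higher on 3+3+1+5+4 = 16 ballots, Fika on 5. Juniper wins 16–5.
Ember vs Fika: Ember wins 12–9.
Juniper beats each of Dumpling House, Ember, Fika — Juniper is the Condorcet winner.

Juniper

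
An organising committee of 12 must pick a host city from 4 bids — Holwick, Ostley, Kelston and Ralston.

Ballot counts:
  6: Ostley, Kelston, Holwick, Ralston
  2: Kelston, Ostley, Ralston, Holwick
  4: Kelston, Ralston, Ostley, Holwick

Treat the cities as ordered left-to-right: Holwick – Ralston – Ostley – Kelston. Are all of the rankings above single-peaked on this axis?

Axis positions: Holwick=1, Ralston=2, Ostley=3, Kelston=4.
Ballot type 1: ranking walks positions 3-4-1-2; Holwick is ranked above Ralston even though Ralston lies between Holwick and the peak Ostley on the axis — preferences dip and rise again. Not single-peaked.
Ballot type 2 (peak Kelston at position 4): ranking walks positions 4-3-2-1, expanding outward from the peak — single-peaked.
Ballot type 3: ranking walks positions 4-2-3-1; Ralston is ranked above Ostley even though Ostley lies between Ralston and the peak Kelston on the axis — preferences dip and rise again. Not single-peaked.
Ballot type 1 violates single-peakedness, so the profile is not single-peaked on this axis.

no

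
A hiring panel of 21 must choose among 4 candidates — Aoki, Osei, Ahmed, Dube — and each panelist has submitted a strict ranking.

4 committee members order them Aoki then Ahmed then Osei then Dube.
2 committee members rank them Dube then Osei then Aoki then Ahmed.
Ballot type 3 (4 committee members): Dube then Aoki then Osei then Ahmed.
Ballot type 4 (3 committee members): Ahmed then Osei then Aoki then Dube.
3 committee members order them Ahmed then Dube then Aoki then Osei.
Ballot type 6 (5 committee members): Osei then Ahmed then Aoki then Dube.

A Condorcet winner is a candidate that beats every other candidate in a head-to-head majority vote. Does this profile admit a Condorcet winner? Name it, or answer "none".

none

Pairwise majorities:
Aoki vs Osei: Aoki wins 11–10.
Aoki–Ahmed: Ahmed 11–10.
Aoki vs Dube: Aoki, 12–9.
Osei vs Ahmed: Osei, 11–10.
Osei vs Dube: Osei wins 12–9.
Ahmed–Dube: Ahmed 15–6.
No candidate is unbeaten: Aoki loses to Ahmed; Osei loses to Aoki; Ahmed loses to Osei; Dube loses to Aoki. In particular Aoki beats Osei beats Ahmed beats Aoki is a majority cycle — no Condorcet winner exists.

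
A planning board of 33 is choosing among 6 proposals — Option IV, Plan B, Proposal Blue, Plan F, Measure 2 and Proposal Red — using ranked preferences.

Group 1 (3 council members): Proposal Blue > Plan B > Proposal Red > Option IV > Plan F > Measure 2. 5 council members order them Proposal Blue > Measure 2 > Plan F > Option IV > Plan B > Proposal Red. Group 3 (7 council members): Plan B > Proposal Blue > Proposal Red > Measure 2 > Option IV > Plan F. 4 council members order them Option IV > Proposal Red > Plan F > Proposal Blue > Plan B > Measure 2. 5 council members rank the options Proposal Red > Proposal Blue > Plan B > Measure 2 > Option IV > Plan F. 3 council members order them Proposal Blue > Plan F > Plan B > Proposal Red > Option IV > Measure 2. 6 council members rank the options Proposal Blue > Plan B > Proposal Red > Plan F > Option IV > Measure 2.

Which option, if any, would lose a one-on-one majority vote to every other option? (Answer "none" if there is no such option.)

Head-to-head results (33 council members):
Option IV vs Plan B: Option IV preferred on 5+4 = 9 ballots; Plan B wins 24–9.
Option IV–Proposal Blue: Proposal Blue 29–4.
Option IV vs Plan F: 3+7+4+5 = 19 for Option IV, 14 for Plan F — Option IV by 19–14.
Option IV–Measure 2: Measure 2 17–16.
Option IV vs Proposal Red: Proposal Red wins 24–9.
Plan B vs Proposal Blue: Proposal Blue, 26–7.
Plan B vs Plan F: 3+7+5+6 = 21 for Plan B, 12 for Plan F — Plan B by 21–12.
Plan B vs Measure 2: Plan B, 28–5.
Plan B–Proposal Red: Plan B 24–9.
Proposal Blue vs Plan F: Proposal Blue preferred on 3+5+7+5+3+6 = 29 ballots; Proposal Blue wins 29–4.
Proposal Blue vs Measure 2: Proposal Blue preferred on 33 ballots; Proposal Blue wins 33–0.
Proposal Blue vs Proposal Red: Proposal Blue wins 24–9.
Plan F vs Measure 2: 3+4+3+6 = 16 for Plan F, 17 for Measure 2 — Measure 2 by 17–16.
Plan F vs Proposal Red: Proposal Red wins 25–8.
Measure 2 vs Proposal Red: 5 for Measure 2, 28 for Proposal Red — Proposal Red by 28–5.
Plan F loses to every other option — it is the Condorcet loser.

Plan F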